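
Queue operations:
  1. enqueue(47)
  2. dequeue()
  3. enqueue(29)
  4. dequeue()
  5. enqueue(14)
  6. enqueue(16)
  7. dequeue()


enqueue(47) -> [47]
dequeue()->47, []
enqueue(29) -> [29]
dequeue()->29, []
enqueue(14) -> [14]
enqueue(16) -> [14, 16]
dequeue()->14, [16]

Final queue: [16]


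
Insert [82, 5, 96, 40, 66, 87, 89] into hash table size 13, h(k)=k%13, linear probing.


Insert 82: h=4 -> slot 4
Insert 5: h=5 -> slot 5
Insert 96: h=5, 1 probes -> slot 6
Insert 40: h=1 -> slot 1
Insert 66: h=1, 1 probes -> slot 2
Insert 87: h=9 -> slot 9
Insert 89: h=11 -> slot 11

Table: [None, 40, 66, None, 82, 5, 96, None, None, 87, None, 89, None]


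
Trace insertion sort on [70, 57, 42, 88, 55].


Initial: [70, 57, 42, 88, 55]
Insert 57: [57, 70, 42, 88, 55]
Insert 42: [42, 57, 70, 88, 55]
Insert 88: [42, 57, 70, 88, 55]
Insert 55: [42, 55, 57, 70, 88]

Sorted: [42, 55, 57, 70, 88]


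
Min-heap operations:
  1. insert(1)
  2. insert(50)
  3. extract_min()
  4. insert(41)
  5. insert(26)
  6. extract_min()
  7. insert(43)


insert(1) -> [1]
insert(50) -> [1, 50]
extract_min()->1, [50]
insert(41) -> [41, 50]
insert(26) -> [26, 50, 41]
extract_min()->26, [41, 50]
insert(43) -> [41, 50, 43]

Final heap: [41, 50, 43]


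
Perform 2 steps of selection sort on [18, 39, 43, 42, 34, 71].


Initial: [18, 39, 43, 42, 34, 71]
Step 1: min=18 at 0
  Swap: [18, 39, 43, 42, 34, 71]
Step 2: min=34 at 4
  Swap: [18, 34, 43, 42, 39, 71]

After 2 steps: [18, 34, 43, 42, 39, 71]


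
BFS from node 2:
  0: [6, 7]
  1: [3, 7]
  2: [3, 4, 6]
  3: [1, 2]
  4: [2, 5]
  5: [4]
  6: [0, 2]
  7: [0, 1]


Visit 2, enqueue [3, 4, 6]
Visit 3, enqueue [1]
Visit 4, enqueue [5]
Visit 6, enqueue [0]
Visit 1, enqueue [7]
Visit 5, enqueue []
Visit 0, enqueue []
Visit 7, enqueue []

BFS order: [2, 3, 4, 6, 1, 5, 0, 7]


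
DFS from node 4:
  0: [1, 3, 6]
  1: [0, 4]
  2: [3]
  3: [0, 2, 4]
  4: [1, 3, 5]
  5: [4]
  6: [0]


Visit 4, push [5, 3, 1]
Visit 1, push [0]
Visit 0, push [6, 3]
Visit 3, push [2]
Visit 2, push []
Visit 6, push []
Visit 5, push []

DFS order: [4, 1, 0, 3, 2, 6, 5]


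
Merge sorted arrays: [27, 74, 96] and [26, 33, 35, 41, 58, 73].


Take 26 from B
Take 27 from A
Take 33 from B
Take 35 from B
Take 41 from B
Take 58 from B
Take 73 from B

Merged: [26, 27, 33, 35, 41, 58, 73, 74, 96]


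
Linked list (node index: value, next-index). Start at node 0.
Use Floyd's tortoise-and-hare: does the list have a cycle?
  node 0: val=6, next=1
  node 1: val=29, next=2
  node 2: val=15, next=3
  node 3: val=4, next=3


Floyd's tortoise (slow, +1) and hare (fast, +2):
  init: slow=0, fast=0
  step 1: slow=1, fast=2
  step 2: slow=2, fast=3
  step 3: slow=3, fast=3
  slow == fast at node 3: cycle detected

Cycle: yes


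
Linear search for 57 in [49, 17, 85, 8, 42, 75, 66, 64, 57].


i=0: 49!=57
i=1: 17!=57
i=2: 85!=57
i=3: 8!=57
i=4: 42!=57
i=5: 75!=57
i=6: 66!=57
i=7: 64!=57
i=8: 57==57 found!

Found at 8, 9 comps


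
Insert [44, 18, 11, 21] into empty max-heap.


Insert 44: [44]
Insert 18: [44, 18]
Insert 11: [44, 18, 11]
Insert 21: [44, 21, 11, 18]

Final heap: [44, 21, 11, 18]


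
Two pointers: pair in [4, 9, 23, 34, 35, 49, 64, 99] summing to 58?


lo=0(4)+hi=7(99)=103
lo=0(4)+hi=6(64)=68
lo=0(4)+hi=5(49)=53
lo=1(9)+hi=5(49)=58

Yes: 9+49=58


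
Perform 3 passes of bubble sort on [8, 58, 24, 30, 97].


Initial: [8, 58, 24, 30, 97]
Pass 1: [8, 24, 30, 58, 97] (2 swaps)
Pass 2: [8, 24, 30, 58, 97] (0 swaps)
Pass 3: [8, 24, 30, 58, 97] (0 swaps)

After 3 passes: [8, 24, 30, 58, 97]


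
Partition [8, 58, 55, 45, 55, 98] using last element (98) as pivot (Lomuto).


Pivot: 98
  8 <= 98: advance i (no swap)
  58 <= 98: advance i (no swap)
  55 <= 98: advance i (no swap)
  45 <= 98: advance i (no swap)
  55 <= 98: advance i (no swap)
Place pivot at 5: [8, 58, 55, 45, 55, 98]

Partitioned: [8, 58, 55, 45, 55, 98]


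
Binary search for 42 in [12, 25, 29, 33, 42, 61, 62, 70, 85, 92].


Step 1: lo=0, hi=9, mid=4, val=42

Found at index 4


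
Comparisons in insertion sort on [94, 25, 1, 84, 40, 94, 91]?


Algorithm: insertion sort
Input: [94, 25, 1, 84, 40, 94, 91]
Sorted: [1, 25, 40, 84, 91, 94, 94]

12


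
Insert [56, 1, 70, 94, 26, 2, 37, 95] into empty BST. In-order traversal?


Insert 56: root
Insert 1: L from 56
Insert 70: R from 56
Insert 94: R from 56 -> R from 70
Insert 26: L from 56 -> R from 1
Insert 2: L from 56 -> R from 1 -> L from 26
Insert 37: L from 56 -> R from 1 -> R from 26
Insert 95: R from 56 -> R from 70 -> R from 94

In-order: [1, 2, 26, 37, 56, 70, 94, 95]


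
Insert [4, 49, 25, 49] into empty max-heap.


Insert 4: [4]
Insert 49: [49, 4]
Insert 25: [49, 4, 25]
Insert 49: [49, 49, 25, 4]

Final heap: [49, 49, 25, 4]


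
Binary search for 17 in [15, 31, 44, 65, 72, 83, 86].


Step 1: lo=0, hi=6, mid=3, val=65
Step 2: lo=0, hi=2, mid=1, val=31
Step 3: lo=0, hi=0, mid=0, val=15

Not found


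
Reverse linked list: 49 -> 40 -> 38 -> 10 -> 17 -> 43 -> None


Step 1: curr=49, set curr.next=prev(None) | reversed so far: 49
Step 2: curr=40, set curr.next=prev(49) | reversed so far: 40 -> 49
Step 3: curr=38, set curr.next=prev(40) | reversed so far: 38 -> 40 -> 49
Step 4: curr=10, set curr.next=prev(38) | reversed so far: 10 -> 38 -> 40 -> 49
Step 5: curr=17, set curr.next=prev(10) | reversed so far: 17 -> 10 -> 38 -> 40 -> 49
Step 6: curr=43, set curr.next=prev(17) | reversed so far: 43 -> 17 -> 10 -> 38 -> 40 -> 49

43 -> 17 -> 10 -> 38 -> 40 -> 49 -> None


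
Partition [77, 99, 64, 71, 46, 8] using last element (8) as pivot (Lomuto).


Pivot: 8
Place pivot at 0: [8, 99, 64, 71, 46, 77]

Partitioned: [8, 99, 64, 71, 46, 77]


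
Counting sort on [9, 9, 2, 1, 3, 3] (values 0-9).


Input: [9, 9, 2, 1, 3, 3]
Counts: [0, 1, 1, 2, 0, 0, 0, 0, 0, 2]

Sorted: [1, 2, 3, 3, 9, 9]


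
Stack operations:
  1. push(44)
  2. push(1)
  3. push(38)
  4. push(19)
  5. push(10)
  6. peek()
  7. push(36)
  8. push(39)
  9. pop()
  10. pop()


push(44) -> [44]
push(1) -> [44, 1]
push(38) -> [44, 1, 38]
push(19) -> [44, 1, 38, 19]
push(10) -> [44, 1, 38, 19, 10]
peek()->10
push(36) -> [44, 1, 38, 19, 10, 36]
push(39) -> [44, 1, 38, 19, 10, 36, 39]
pop()->39, [44, 1, 38, 19, 10, 36]
pop()->36, [44, 1, 38, 19, 10]

Final stack: [44, 1, 38, 19, 10]


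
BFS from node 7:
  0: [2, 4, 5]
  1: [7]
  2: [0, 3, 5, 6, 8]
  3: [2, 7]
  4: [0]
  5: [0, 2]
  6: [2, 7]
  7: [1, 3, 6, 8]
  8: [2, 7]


Visit 7, enqueue [1, 3, 6, 8]
Visit 1, enqueue []
Visit 3, enqueue [2]
Visit 6, enqueue []
Visit 8, enqueue []
Visit 2, enqueue [0, 5]
Visit 0, enqueue [4]
Visit 5, enqueue []
Visit 4, enqueue []

BFS order: [7, 1, 3, 6, 8, 2, 0, 5, 4]


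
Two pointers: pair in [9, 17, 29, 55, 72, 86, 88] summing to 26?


lo=0(9)+hi=6(88)=97
lo=0(9)+hi=5(86)=95
lo=0(9)+hi=4(72)=81
lo=0(9)+hi=3(55)=64
lo=0(9)+hi=2(29)=38
lo=0(9)+hi=1(17)=26

Yes: 9+17=26


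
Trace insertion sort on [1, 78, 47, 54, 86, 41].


Initial: [1, 78, 47, 54, 86, 41]
Insert 78: [1, 78, 47, 54, 86, 41]
Insert 47: [1, 47, 78, 54, 86, 41]
Insert 54: [1, 47, 54, 78, 86, 41]
Insert 86: [1, 47, 54, 78, 86, 41]
Insert 41: [1, 41, 47, 54, 78, 86]

Sorted: [1, 41, 47, 54, 78, 86]


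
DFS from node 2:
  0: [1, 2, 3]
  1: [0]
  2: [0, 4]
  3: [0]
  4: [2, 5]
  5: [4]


Visit 2, push [4, 0]
Visit 0, push [3, 1]
Visit 1, push []
Visit 3, push []
Visit 4, push [5]
Visit 5, push []

DFS order: [2, 0, 1, 3, 4, 5]


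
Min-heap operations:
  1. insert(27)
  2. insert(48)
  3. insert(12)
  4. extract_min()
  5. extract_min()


insert(27) -> [27]
insert(48) -> [27, 48]
insert(12) -> [12, 48, 27]
extract_min()->12, [27, 48]
extract_min()->27, [48]

Final heap: [48]


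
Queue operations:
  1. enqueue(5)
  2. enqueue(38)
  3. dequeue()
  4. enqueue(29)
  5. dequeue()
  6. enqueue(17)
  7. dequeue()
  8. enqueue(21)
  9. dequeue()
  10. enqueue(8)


enqueue(5) -> [5]
enqueue(38) -> [5, 38]
dequeue()->5, [38]
enqueue(29) -> [38, 29]
dequeue()->38, [29]
enqueue(17) -> [29, 17]
dequeue()->29, [17]
enqueue(21) -> [17, 21]
dequeue()->17, [21]
enqueue(8) -> [21, 8]

Final queue: [21, 8]


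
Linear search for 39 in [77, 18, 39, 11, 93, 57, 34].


i=0: 77!=39
i=1: 18!=39
i=2: 39==39 found!

Found at 2, 3 comps


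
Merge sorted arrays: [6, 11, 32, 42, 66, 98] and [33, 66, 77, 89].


Take 6 from A
Take 11 from A
Take 32 from A
Take 33 from B
Take 42 from A
Take 66 from A
Take 66 from B
Take 77 from B
Take 89 from B

Merged: [6, 11, 32, 33, 42, 66, 66, 77, 89, 98]


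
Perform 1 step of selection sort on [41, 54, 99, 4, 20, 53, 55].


Initial: [41, 54, 99, 4, 20, 53, 55]
Step 1: min=4 at 3
  Swap: [4, 54, 99, 41, 20, 53, 55]

After 1 step: [4, 54, 99, 41, 20, 53, 55]


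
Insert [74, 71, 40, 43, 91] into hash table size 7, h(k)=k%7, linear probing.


Insert 74: h=4 -> slot 4
Insert 71: h=1 -> slot 1
Insert 40: h=5 -> slot 5
Insert 43: h=1, 1 probes -> slot 2
Insert 91: h=0 -> slot 0

Table: [91, 71, 43, None, 74, 40, None]


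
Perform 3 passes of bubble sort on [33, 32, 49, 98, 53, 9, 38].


Initial: [33, 32, 49, 98, 53, 9, 38]
Pass 1: [32, 33, 49, 53, 9, 38, 98] (4 swaps)
Pass 2: [32, 33, 49, 9, 38, 53, 98] (2 swaps)
Pass 3: [32, 33, 9, 38, 49, 53, 98] (2 swaps)

After 3 passes: [32, 33, 9, 38, 49, 53, 98]


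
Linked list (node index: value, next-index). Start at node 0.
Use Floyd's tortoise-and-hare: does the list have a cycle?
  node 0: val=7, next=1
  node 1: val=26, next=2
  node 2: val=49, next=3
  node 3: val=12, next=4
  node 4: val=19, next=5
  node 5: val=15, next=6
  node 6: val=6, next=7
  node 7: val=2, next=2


Floyd's tortoise (slow, +1) and hare (fast, +2):
  init: slow=0, fast=0
  step 1: slow=1, fast=2
  step 2: slow=2, fast=4
  step 3: slow=3, fast=6
  step 4: slow=4, fast=2
  step 5: slow=5, fast=4
  step 6: slow=6, fast=6
  slow == fast at node 6: cycle detected

Cycle: yes


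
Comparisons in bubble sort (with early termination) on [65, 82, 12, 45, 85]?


Algorithm: bubble sort (with early termination)
Input: [65, 82, 12, 45, 85]
Sorted: [12, 45, 65, 82, 85]

9


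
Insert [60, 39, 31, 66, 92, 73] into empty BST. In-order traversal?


Insert 60: root
Insert 39: L from 60
Insert 31: L from 60 -> L from 39
Insert 66: R from 60
Insert 92: R from 60 -> R from 66
Insert 73: R from 60 -> R from 66 -> L from 92

In-order: [31, 39, 60, 66, 73, 92]


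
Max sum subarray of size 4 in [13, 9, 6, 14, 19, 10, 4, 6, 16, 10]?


[0:4]: 42
[1:5]: 48
[2:6]: 49
[3:7]: 47
[4:8]: 39
[5:9]: 36
[6:10]: 36

Max: 49 at [2:6]


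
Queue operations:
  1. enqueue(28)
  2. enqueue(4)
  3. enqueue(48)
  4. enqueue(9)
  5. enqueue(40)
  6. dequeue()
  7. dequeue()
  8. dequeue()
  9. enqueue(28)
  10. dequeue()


enqueue(28) -> [28]
enqueue(4) -> [28, 4]
enqueue(48) -> [28, 4, 48]
enqueue(9) -> [28, 4, 48, 9]
enqueue(40) -> [28, 4, 48, 9, 40]
dequeue()->28, [4, 48, 9, 40]
dequeue()->4, [48, 9, 40]
dequeue()->48, [9, 40]
enqueue(28) -> [9, 40, 28]
dequeue()->9, [40, 28]

Final queue: [40, 28]


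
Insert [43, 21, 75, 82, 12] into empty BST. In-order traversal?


Insert 43: root
Insert 21: L from 43
Insert 75: R from 43
Insert 82: R from 43 -> R from 75
Insert 12: L from 43 -> L from 21

In-order: [12, 21, 43, 75, 82]


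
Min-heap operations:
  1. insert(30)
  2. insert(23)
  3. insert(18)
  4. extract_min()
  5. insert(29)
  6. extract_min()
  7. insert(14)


insert(30) -> [30]
insert(23) -> [23, 30]
insert(18) -> [18, 30, 23]
extract_min()->18, [23, 30]
insert(29) -> [23, 30, 29]
extract_min()->23, [29, 30]
insert(14) -> [14, 30, 29]

Final heap: [14, 30, 29]


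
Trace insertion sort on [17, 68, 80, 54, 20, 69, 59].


Initial: [17, 68, 80, 54, 20, 69, 59]
Insert 68: [17, 68, 80, 54, 20, 69, 59]
Insert 80: [17, 68, 80, 54, 20, 69, 59]
Insert 54: [17, 54, 68, 80, 20, 69, 59]
Insert 20: [17, 20, 54, 68, 80, 69, 59]
Insert 69: [17, 20, 54, 68, 69, 80, 59]
Insert 59: [17, 20, 54, 59, 68, 69, 80]

Sorted: [17, 20, 54, 59, 68, 69, 80]


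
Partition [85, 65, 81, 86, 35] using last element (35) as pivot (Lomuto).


Pivot: 35
Place pivot at 0: [35, 65, 81, 86, 85]

Partitioned: [35, 65, 81, 86, 85]


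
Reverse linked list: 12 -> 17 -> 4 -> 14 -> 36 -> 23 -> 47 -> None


Step 1: curr=12, set curr.next=prev(None) | reversed so far: 12
Step 2: curr=17, set curr.next=prev(12) | reversed so far: 17 -> 12
Step 3: curr=4, set curr.next=prev(17) | reversed so far: 4 -> 17 -> 12
Step 4: curr=14, set curr.next=prev(4) | reversed so far: 14 -> 4 -> 17 -> 12
Step 5: curr=36, set curr.next=prev(14) | reversed so far: 36 -> 14 -> 4 -> 17 -> 12
Step 6: curr=23, set curr.next=prev(36) | reversed so far: 23 -> 36 -> 14 -> 4 -> 17 -> 12
Step 7: curr=47, set curr.next=prev(23) | reversed so far: 47 -> 23 -> 36 -> 14 -> 4 -> 17 -> 12

47 -> 23 -> 36 -> 14 -> 4 -> 17 -> 12 -> None


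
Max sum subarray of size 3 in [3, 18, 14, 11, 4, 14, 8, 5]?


[0:3]: 35
[1:4]: 43
[2:5]: 29
[3:6]: 29
[4:7]: 26
[5:8]: 27

Max: 43 at [1:4]


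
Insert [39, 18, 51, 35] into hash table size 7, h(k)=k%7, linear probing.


Insert 39: h=4 -> slot 4
Insert 18: h=4, 1 probes -> slot 5
Insert 51: h=2 -> slot 2
Insert 35: h=0 -> slot 0

Table: [35, None, 51, None, 39, 18, None]


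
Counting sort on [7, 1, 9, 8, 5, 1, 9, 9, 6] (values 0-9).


Input: [7, 1, 9, 8, 5, 1, 9, 9, 6]
Counts: [0, 2, 0, 0, 0, 1, 1, 1, 1, 3]

Sorted: [1, 1, 5, 6, 7, 8, 9, 9, 9]


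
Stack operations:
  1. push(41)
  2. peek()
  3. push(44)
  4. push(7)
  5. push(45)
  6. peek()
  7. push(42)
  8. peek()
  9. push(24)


push(41) -> [41]
peek()->41
push(44) -> [41, 44]
push(7) -> [41, 44, 7]
push(45) -> [41, 44, 7, 45]
peek()->45
push(42) -> [41, 44, 7, 45, 42]
peek()->42
push(24) -> [41, 44, 7, 45, 42, 24]

Final stack: [41, 44, 7, 45, 42, 24]


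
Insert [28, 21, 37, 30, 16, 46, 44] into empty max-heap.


Insert 28: [28]
Insert 21: [28, 21]
Insert 37: [37, 21, 28]
Insert 30: [37, 30, 28, 21]
Insert 16: [37, 30, 28, 21, 16]
Insert 46: [46, 30, 37, 21, 16, 28]
Insert 44: [46, 30, 44, 21, 16, 28, 37]

Final heap: [46, 30, 44, 21, 16, 28, 37]


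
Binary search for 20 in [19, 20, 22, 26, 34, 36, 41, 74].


Step 1: lo=0, hi=7, mid=3, val=26
Step 2: lo=0, hi=2, mid=1, val=20

Found at index 1


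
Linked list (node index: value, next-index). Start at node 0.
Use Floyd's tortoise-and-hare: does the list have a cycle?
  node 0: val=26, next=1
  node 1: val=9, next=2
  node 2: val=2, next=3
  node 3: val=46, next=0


Floyd's tortoise (slow, +1) and hare (fast, +2):
  init: slow=0, fast=0
  step 1: slow=1, fast=2
  step 2: slow=2, fast=0
  step 3: slow=3, fast=2
  step 4: slow=0, fast=0
  slow == fast at node 0: cycle detected

Cycle: yes


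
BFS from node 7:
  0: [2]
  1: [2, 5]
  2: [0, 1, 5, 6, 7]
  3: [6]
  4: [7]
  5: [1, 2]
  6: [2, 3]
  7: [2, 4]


Visit 7, enqueue [2, 4]
Visit 2, enqueue [0, 1, 5, 6]
Visit 4, enqueue []
Visit 0, enqueue []
Visit 1, enqueue []
Visit 5, enqueue []
Visit 6, enqueue [3]
Visit 3, enqueue []

BFS order: [7, 2, 4, 0, 1, 5, 6, 3]


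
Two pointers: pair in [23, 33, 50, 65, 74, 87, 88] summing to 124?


lo=0(23)+hi=6(88)=111
lo=1(33)+hi=6(88)=121
lo=2(50)+hi=6(88)=138
lo=2(50)+hi=5(87)=137
lo=2(50)+hi=4(74)=124

Yes: 50+74=124


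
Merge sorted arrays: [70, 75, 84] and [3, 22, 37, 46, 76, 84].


Take 3 from B
Take 22 from B
Take 37 from B
Take 46 from B
Take 70 from A
Take 75 from A
Take 76 from B
Take 84 from A

Merged: [3, 22, 37, 46, 70, 75, 76, 84, 84]


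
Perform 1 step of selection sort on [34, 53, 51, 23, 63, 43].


Initial: [34, 53, 51, 23, 63, 43]
Step 1: min=23 at 3
  Swap: [23, 53, 51, 34, 63, 43]

After 1 step: [23, 53, 51, 34, 63, 43]


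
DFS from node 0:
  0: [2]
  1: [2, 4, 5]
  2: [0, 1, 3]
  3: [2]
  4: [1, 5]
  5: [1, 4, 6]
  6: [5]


Visit 0, push [2]
Visit 2, push [3, 1]
Visit 1, push [5, 4]
Visit 4, push [5]
Visit 5, push [6]
Visit 6, push []
Visit 3, push []

DFS order: [0, 2, 1, 4, 5, 6, 3]


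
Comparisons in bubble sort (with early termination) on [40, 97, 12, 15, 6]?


Algorithm: bubble sort (with early termination)
Input: [40, 97, 12, 15, 6]
Sorted: [6, 12, 15, 40, 97]

10


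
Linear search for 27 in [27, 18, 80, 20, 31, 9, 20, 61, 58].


i=0: 27==27 found!

Found at 0, 1 comps


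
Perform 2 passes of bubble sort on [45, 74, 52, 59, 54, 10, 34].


Initial: [45, 74, 52, 59, 54, 10, 34]
Pass 1: [45, 52, 59, 54, 10, 34, 74] (5 swaps)
Pass 2: [45, 52, 54, 10, 34, 59, 74] (3 swaps)

After 2 passes: [45, 52, 54, 10, 34, 59, 74]


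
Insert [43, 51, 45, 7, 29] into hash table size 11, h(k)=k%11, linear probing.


Insert 43: h=10 -> slot 10
Insert 51: h=7 -> slot 7
Insert 45: h=1 -> slot 1
Insert 7: h=7, 1 probes -> slot 8
Insert 29: h=7, 2 probes -> slot 9

Table: [None, 45, None, None, None, None, None, 51, 7, 29, 43]


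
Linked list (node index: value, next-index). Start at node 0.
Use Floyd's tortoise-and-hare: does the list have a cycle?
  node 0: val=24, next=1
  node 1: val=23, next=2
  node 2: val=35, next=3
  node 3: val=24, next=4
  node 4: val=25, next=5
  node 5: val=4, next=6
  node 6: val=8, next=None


Floyd's tortoise (slow, +1) and hare (fast, +2):
  init: slow=0, fast=0
  step 1: slow=1, fast=2
  step 2: slow=2, fast=4
  step 3: slow=3, fast=6
  step 4: fast -> None, no cycle

Cycle: no


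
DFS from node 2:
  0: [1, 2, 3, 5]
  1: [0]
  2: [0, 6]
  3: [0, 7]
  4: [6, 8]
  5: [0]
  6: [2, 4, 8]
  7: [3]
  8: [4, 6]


Visit 2, push [6, 0]
Visit 0, push [5, 3, 1]
Visit 1, push []
Visit 3, push [7]
Visit 7, push []
Visit 5, push []
Visit 6, push [8, 4]
Visit 4, push [8]
Visit 8, push []

DFS order: [2, 0, 1, 3, 7, 5, 6, 4, 8]


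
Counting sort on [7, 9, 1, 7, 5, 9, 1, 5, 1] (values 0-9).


Input: [7, 9, 1, 7, 5, 9, 1, 5, 1]
Counts: [0, 3, 0, 0, 0, 2, 0, 2, 0, 2]

Sorted: [1, 1, 1, 5, 5, 7, 7, 9, 9]


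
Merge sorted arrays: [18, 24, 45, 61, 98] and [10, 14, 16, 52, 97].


Take 10 from B
Take 14 from B
Take 16 from B
Take 18 from A
Take 24 from A
Take 45 from A
Take 52 from B
Take 61 from A
Take 97 from B

Merged: [10, 14, 16, 18, 24, 45, 52, 61, 97, 98]


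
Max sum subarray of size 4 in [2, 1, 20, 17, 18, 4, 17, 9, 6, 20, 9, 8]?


[0:4]: 40
[1:5]: 56
[2:6]: 59
[3:7]: 56
[4:8]: 48
[5:9]: 36
[6:10]: 52
[7:11]: 44
[8:12]: 43

Max: 59 at [2:6]


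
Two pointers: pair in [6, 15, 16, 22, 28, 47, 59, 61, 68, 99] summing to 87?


lo=0(6)+hi=9(99)=105
lo=0(6)+hi=8(68)=74
lo=1(15)+hi=8(68)=83
lo=2(16)+hi=8(68)=84
lo=3(22)+hi=8(68)=90
lo=3(22)+hi=7(61)=83
lo=4(28)+hi=7(61)=89
lo=4(28)+hi=6(59)=87

Yes: 28+59=87


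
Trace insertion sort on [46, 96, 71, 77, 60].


Initial: [46, 96, 71, 77, 60]
Insert 96: [46, 96, 71, 77, 60]
Insert 71: [46, 71, 96, 77, 60]
Insert 77: [46, 71, 77, 96, 60]
Insert 60: [46, 60, 71, 77, 96]

Sorted: [46, 60, 71, 77, 96]


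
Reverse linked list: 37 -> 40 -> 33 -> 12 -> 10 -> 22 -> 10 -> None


Step 1: curr=37, set curr.next=prev(None) | reversed so far: 37
Step 2: curr=40, set curr.next=prev(37) | reversed so far: 40 -> 37
Step 3: curr=33, set curr.next=prev(40) | reversed so far: 33 -> 40 -> 37
Step 4: curr=12, set curr.next=prev(33) | reversed so far: 12 -> 33 -> 40 -> 37
Step 5: curr=10, set curr.next=prev(12) | reversed so far: 10 -> 12 -> 33 -> 40 -> 37
Step 6: curr=22, set curr.next=prev(10) | reversed so far: 22 -> 10 -> 12 -> 33 -> 40 -> 37
Step 7: curr=10, set curr.next=prev(22) | reversed so far: 10 -> 22 -> 10 -> 12 -> 33 -> 40 -> 37

10 -> 22 -> 10 -> 12 -> 33 -> 40 -> 37 -> None


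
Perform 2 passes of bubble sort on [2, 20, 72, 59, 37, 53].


Initial: [2, 20, 72, 59, 37, 53]
Pass 1: [2, 20, 59, 37, 53, 72] (3 swaps)
Pass 2: [2, 20, 37, 53, 59, 72] (2 swaps)

After 2 passes: [2, 20, 37, 53, 59, 72]


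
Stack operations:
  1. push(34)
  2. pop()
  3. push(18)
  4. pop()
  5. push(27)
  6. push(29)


push(34) -> [34]
pop()->34, []
push(18) -> [18]
pop()->18, []
push(27) -> [27]
push(29) -> [27, 29]

Final stack: [27, 29]


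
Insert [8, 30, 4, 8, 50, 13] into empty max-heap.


Insert 8: [8]
Insert 30: [30, 8]
Insert 4: [30, 8, 4]
Insert 8: [30, 8, 4, 8]
Insert 50: [50, 30, 4, 8, 8]
Insert 13: [50, 30, 13, 8, 8, 4]

Final heap: [50, 30, 13, 8, 8, 4]


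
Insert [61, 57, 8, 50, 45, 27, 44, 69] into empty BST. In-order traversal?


Insert 61: root
Insert 57: L from 61
Insert 8: L from 61 -> L from 57
Insert 50: L from 61 -> L from 57 -> R from 8
Insert 45: L from 61 -> L from 57 -> R from 8 -> L from 50
Insert 27: L from 61 -> L from 57 -> R from 8 -> L from 50 -> L from 45
Insert 44: L from 61 -> L from 57 -> R from 8 -> L from 50 -> L from 45 -> R from 27
Insert 69: R from 61

In-order: [8, 27, 44, 45, 50, 57, 61, 69]


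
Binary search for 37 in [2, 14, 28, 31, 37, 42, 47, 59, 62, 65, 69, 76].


Step 1: lo=0, hi=11, mid=5, val=42
Step 2: lo=0, hi=4, mid=2, val=28
Step 3: lo=3, hi=4, mid=3, val=31
Step 4: lo=4, hi=4, mid=4, val=37

Found at index 4


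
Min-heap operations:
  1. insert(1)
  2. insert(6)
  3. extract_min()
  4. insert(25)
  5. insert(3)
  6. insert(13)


insert(1) -> [1]
insert(6) -> [1, 6]
extract_min()->1, [6]
insert(25) -> [6, 25]
insert(3) -> [3, 25, 6]
insert(13) -> [3, 13, 6, 25]

Final heap: [3, 13, 6, 25]


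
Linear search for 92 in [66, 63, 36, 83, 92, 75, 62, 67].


i=0: 66!=92
i=1: 63!=92
i=2: 36!=92
i=3: 83!=92
i=4: 92==92 found!

Found at 4, 5 comps


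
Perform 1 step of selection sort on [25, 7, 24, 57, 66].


Initial: [25, 7, 24, 57, 66]
Step 1: min=7 at 1
  Swap: [7, 25, 24, 57, 66]

After 1 step: [7, 25, 24, 57, 66]


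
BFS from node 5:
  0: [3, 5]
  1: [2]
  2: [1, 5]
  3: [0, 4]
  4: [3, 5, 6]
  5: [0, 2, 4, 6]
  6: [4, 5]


Visit 5, enqueue [0, 2, 4, 6]
Visit 0, enqueue [3]
Visit 2, enqueue [1]
Visit 4, enqueue []
Visit 6, enqueue []
Visit 3, enqueue []
Visit 1, enqueue []

BFS order: [5, 0, 2, 4, 6, 3, 1]


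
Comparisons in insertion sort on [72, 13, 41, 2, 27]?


Algorithm: insertion sort
Input: [72, 13, 41, 2, 27]
Sorted: [2, 13, 27, 41, 72]

9


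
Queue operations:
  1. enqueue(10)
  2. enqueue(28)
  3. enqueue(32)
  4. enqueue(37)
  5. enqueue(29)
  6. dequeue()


enqueue(10) -> [10]
enqueue(28) -> [10, 28]
enqueue(32) -> [10, 28, 32]
enqueue(37) -> [10, 28, 32, 37]
enqueue(29) -> [10, 28, 32, 37, 29]
dequeue()->10, [28, 32, 37, 29]

Final queue: [28, 32, 37, 29]


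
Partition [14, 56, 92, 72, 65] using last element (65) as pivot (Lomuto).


Pivot: 65
  14 <= 65: advance i (no swap)
  56 <= 65: advance i (no swap)
Place pivot at 2: [14, 56, 65, 72, 92]

Partitioned: [14, 56, 65, 72, 92]


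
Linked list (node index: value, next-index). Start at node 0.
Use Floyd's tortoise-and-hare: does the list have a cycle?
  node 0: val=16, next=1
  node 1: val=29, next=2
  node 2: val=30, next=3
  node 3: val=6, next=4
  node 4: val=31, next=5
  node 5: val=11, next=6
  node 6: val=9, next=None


Floyd's tortoise (slow, +1) and hare (fast, +2):
  init: slow=0, fast=0
  step 1: slow=1, fast=2
  step 2: slow=2, fast=4
  step 3: slow=3, fast=6
  step 4: fast -> None, no cycle

Cycle: no


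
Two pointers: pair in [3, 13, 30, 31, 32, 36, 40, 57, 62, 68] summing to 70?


lo=0(3)+hi=9(68)=71
lo=0(3)+hi=8(62)=65
lo=1(13)+hi=8(62)=75
lo=1(13)+hi=7(57)=70

Yes: 13+57=70


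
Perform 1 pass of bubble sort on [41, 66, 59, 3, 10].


Initial: [41, 66, 59, 3, 10]
Pass 1: [41, 59, 3, 10, 66] (3 swaps)

After 1 pass: [41, 59, 3, 10, 66]


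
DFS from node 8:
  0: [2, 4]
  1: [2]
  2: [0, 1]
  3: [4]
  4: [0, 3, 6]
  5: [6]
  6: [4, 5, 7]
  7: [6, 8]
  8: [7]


Visit 8, push [7]
Visit 7, push [6]
Visit 6, push [5, 4]
Visit 4, push [3, 0]
Visit 0, push [2]
Visit 2, push [1]
Visit 1, push []
Visit 3, push []
Visit 5, push []

DFS order: [8, 7, 6, 4, 0, 2, 1, 3, 5]


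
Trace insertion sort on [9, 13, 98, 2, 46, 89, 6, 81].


Initial: [9, 13, 98, 2, 46, 89, 6, 81]
Insert 13: [9, 13, 98, 2, 46, 89, 6, 81]
Insert 98: [9, 13, 98, 2, 46, 89, 6, 81]
Insert 2: [2, 9, 13, 98, 46, 89, 6, 81]
Insert 46: [2, 9, 13, 46, 98, 89, 6, 81]
Insert 89: [2, 9, 13, 46, 89, 98, 6, 81]
Insert 6: [2, 6, 9, 13, 46, 89, 98, 81]
Insert 81: [2, 6, 9, 13, 46, 81, 89, 98]

Sorted: [2, 6, 9, 13, 46, 81, 89, 98]


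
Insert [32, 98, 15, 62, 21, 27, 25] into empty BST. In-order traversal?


Insert 32: root
Insert 98: R from 32
Insert 15: L from 32
Insert 62: R from 32 -> L from 98
Insert 21: L from 32 -> R from 15
Insert 27: L from 32 -> R from 15 -> R from 21
Insert 25: L from 32 -> R from 15 -> R from 21 -> L from 27

In-order: [15, 21, 25, 27, 32, 62, 98]


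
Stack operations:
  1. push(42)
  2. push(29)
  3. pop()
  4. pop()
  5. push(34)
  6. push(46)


push(42) -> [42]
push(29) -> [42, 29]
pop()->29, [42]
pop()->42, []
push(34) -> [34]
push(46) -> [34, 46]

Final stack: [34, 46]


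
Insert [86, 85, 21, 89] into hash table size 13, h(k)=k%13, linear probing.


Insert 86: h=8 -> slot 8
Insert 85: h=7 -> slot 7
Insert 21: h=8, 1 probes -> slot 9
Insert 89: h=11 -> slot 11

Table: [None, None, None, None, None, None, None, 85, 86, 21, None, 89, None]


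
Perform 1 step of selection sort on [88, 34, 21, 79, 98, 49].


Initial: [88, 34, 21, 79, 98, 49]
Step 1: min=21 at 2
  Swap: [21, 34, 88, 79, 98, 49]

After 1 step: [21, 34, 88, 79, 98, 49]


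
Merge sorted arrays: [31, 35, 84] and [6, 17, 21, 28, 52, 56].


Take 6 from B
Take 17 from B
Take 21 from B
Take 28 from B
Take 31 from A
Take 35 from A
Take 52 from B
Take 56 from B

Merged: [6, 17, 21, 28, 31, 35, 52, 56, 84]


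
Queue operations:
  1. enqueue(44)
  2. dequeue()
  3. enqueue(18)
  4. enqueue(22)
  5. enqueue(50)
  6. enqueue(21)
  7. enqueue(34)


enqueue(44) -> [44]
dequeue()->44, []
enqueue(18) -> [18]
enqueue(22) -> [18, 22]
enqueue(50) -> [18, 22, 50]
enqueue(21) -> [18, 22, 50, 21]
enqueue(34) -> [18, 22, 50, 21, 34]

Final queue: [18, 22, 50, 21, 34]


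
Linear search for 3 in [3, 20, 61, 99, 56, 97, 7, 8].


i=0: 3==3 found!

Found at 0, 1 comps


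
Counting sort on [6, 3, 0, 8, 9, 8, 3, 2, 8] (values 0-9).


Input: [6, 3, 0, 8, 9, 8, 3, 2, 8]
Counts: [1, 0, 1, 2, 0, 0, 1, 0, 3, 1]

Sorted: [0, 2, 3, 3, 6, 8, 8, 8, 9]


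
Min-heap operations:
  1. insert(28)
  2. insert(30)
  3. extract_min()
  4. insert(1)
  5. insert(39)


insert(28) -> [28]
insert(30) -> [28, 30]
extract_min()->28, [30]
insert(1) -> [1, 30]
insert(39) -> [1, 30, 39]

Final heap: [1, 30, 39]


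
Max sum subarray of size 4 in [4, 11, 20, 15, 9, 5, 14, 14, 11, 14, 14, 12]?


[0:4]: 50
[1:5]: 55
[2:6]: 49
[3:7]: 43
[4:8]: 42
[5:9]: 44
[6:10]: 53
[7:11]: 53
[8:12]: 51

Max: 55 at [1:5]


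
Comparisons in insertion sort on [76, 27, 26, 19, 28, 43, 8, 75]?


Algorithm: insertion sort
Input: [76, 27, 26, 19, 28, 43, 8, 75]
Sorted: [8, 19, 26, 27, 28, 43, 75, 76]

18


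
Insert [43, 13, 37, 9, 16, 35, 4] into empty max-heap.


Insert 43: [43]
Insert 13: [43, 13]
Insert 37: [43, 13, 37]
Insert 9: [43, 13, 37, 9]
Insert 16: [43, 16, 37, 9, 13]
Insert 35: [43, 16, 37, 9, 13, 35]
Insert 4: [43, 16, 37, 9, 13, 35, 4]

Final heap: [43, 16, 37, 9, 13, 35, 4]


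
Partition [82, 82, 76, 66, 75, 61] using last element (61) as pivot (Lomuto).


Pivot: 61
Place pivot at 0: [61, 82, 76, 66, 75, 82]

Partitioned: [61, 82, 76, 66, 75, 82]


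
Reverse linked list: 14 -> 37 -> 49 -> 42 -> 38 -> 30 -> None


Step 1: curr=14, set curr.next=prev(None) | reversed so far: 14
Step 2: curr=37, set curr.next=prev(14) | reversed so far: 37 -> 14
Step 3: curr=49, set curr.next=prev(37) | reversed so far: 49 -> 37 -> 14
Step 4: curr=42, set curr.next=prev(49) | reversed so far: 42 -> 49 -> 37 -> 14
Step 5: curr=38, set curr.next=prev(42) | reversed so far: 38 -> 42 -> 49 -> 37 -> 14
Step 6: curr=30, set curr.next=prev(38) | reversed so far: 30 -> 38 -> 42 -> 49 -> 37 -> 14

30 -> 38 -> 42 -> 49 -> 37 -> 14 -> None


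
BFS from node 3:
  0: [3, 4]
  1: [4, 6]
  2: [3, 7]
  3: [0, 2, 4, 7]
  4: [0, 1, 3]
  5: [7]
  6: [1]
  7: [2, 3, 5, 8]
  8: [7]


Visit 3, enqueue [0, 2, 4, 7]
Visit 0, enqueue []
Visit 2, enqueue []
Visit 4, enqueue [1]
Visit 7, enqueue [5, 8]
Visit 1, enqueue [6]
Visit 5, enqueue []
Visit 8, enqueue []
Visit 6, enqueue []

BFS order: [3, 0, 2, 4, 7, 1, 5, 8, 6]


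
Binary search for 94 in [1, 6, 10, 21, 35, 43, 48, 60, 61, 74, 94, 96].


Step 1: lo=0, hi=11, mid=5, val=43
Step 2: lo=6, hi=11, mid=8, val=61
Step 3: lo=9, hi=11, mid=10, val=94

Found at index 10


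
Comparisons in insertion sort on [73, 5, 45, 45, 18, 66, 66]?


Algorithm: insertion sort
Input: [73, 5, 45, 45, 18, 66, 66]
Sorted: [5, 18, 45, 45, 66, 66, 73]

13


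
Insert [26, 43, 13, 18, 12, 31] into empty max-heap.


Insert 26: [26]
Insert 43: [43, 26]
Insert 13: [43, 26, 13]
Insert 18: [43, 26, 13, 18]
Insert 12: [43, 26, 13, 18, 12]
Insert 31: [43, 26, 31, 18, 12, 13]

Final heap: [43, 26, 31, 18, 12, 13]


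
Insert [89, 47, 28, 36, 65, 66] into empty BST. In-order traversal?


Insert 89: root
Insert 47: L from 89
Insert 28: L from 89 -> L from 47
Insert 36: L from 89 -> L from 47 -> R from 28
Insert 65: L from 89 -> R from 47
Insert 66: L from 89 -> R from 47 -> R from 65

In-order: [28, 36, 47, 65, 66, 89]


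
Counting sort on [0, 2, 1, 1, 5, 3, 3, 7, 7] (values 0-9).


Input: [0, 2, 1, 1, 5, 3, 3, 7, 7]
Counts: [1, 2, 1, 2, 0, 1, 0, 2, 0, 0]

Sorted: [0, 1, 1, 2, 3, 3, 5, 7, 7]


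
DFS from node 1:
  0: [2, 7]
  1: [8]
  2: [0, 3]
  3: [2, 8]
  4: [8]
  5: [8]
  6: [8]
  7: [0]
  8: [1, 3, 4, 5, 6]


Visit 1, push [8]
Visit 8, push [6, 5, 4, 3]
Visit 3, push [2]
Visit 2, push [0]
Visit 0, push [7]
Visit 7, push []
Visit 4, push []
Visit 5, push []
Visit 6, push []

DFS order: [1, 8, 3, 2, 0, 7, 4, 5, 6]


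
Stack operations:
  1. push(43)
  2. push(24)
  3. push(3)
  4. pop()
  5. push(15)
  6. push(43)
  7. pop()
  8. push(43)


push(43) -> [43]
push(24) -> [43, 24]
push(3) -> [43, 24, 3]
pop()->3, [43, 24]
push(15) -> [43, 24, 15]
push(43) -> [43, 24, 15, 43]
pop()->43, [43, 24, 15]
push(43) -> [43, 24, 15, 43]

Final stack: [43, 24, 15, 43]


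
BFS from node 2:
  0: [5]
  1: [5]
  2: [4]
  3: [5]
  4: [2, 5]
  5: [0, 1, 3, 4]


Visit 2, enqueue [4]
Visit 4, enqueue [5]
Visit 5, enqueue [0, 1, 3]
Visit 0, enqueue []
Visit 1, enqueue []
Visit 3, enqueue []

BFS order: [2, 4, 5, 0, 1, 3]


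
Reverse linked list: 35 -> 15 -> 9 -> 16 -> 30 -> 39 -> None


Step 1: curr=35, set curr.next=prev(None) | reversed so far: 35
Step 2: curr=15, set curr.next=prev(35) | reversed so far: 15 -> 35
Step 3: curr=9, set curr.next=prev(15) | reversed so far: 9 -> 15 -> 35
Step 4: curr=16, set curr.next=prev(9) | reversed so far: 16 -> 9 -> 15 -> 35
Step 5: curr=30, set curr.next=prev(16) | reversed so far: 30 -> 16 -> 9 -> 15 -> 35
Step 6: curr=39, set curr.next=prev(30) | reversed so far: 39 -> 30 -> 16 -> 9 -> 15 -> 35

39 -> 30 -> 16 -> 9 -> 15 -> 35 -> None


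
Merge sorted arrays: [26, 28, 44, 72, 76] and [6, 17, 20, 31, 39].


Take 6 from B
Take 17 from B
Take 20 from B
Take 26 from A
Take 28 from A
Take 31 from B
Take 39 from B

Merged: [6, 17, 20, 26, 28, 31, 39, 44, 72, 76]


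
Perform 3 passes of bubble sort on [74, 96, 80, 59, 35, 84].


Initial: [74, 96, 80, 59, 35, 84]
Pass 1: [74, 80, 59, 35, 84, 96] (4 swaps)
Pass 2: [74, 59, 35, 80, 84, 96] (2 swaps)
Pass 3: [59, 35, 74, 80, 84, 96] (2 swaps)

After 3 passes: [59, 35, 74, 80, 84, 96]


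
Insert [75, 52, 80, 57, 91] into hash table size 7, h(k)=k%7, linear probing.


Insert 75: h=5 -> slot 5
Insert 52: h=3 -> slot 3
Insert 80: h=3, 1 probes -> slot 4
Insert 57: h=1 -> slot 1
Insert 91: h=0 -> slot 0

Table: [91, 57, None, 52, 80, 75, None]


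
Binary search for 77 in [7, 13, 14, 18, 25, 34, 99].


Step 1: lo=0, hi=6, mid=3, val=18
Step 2: lo=4, hi=6, mid=5, val=34
Step 3: lo=6, hi=6, mid=6, val=99

Not found


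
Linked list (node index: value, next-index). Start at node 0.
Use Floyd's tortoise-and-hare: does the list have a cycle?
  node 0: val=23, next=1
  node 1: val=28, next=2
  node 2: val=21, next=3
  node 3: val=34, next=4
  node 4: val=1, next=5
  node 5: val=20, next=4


Floyd's tortoise (slow, +1) and hare (fast, +2):
  init: slow=0, fast=0
  step 1: slow=1, fast=2
  step 2: slow=2, fast=4
  step 3: slow=3, fast=4
  step 4: slow=4, fast=4
  slow == fast at node 4: cycle detected

Cycle: yes


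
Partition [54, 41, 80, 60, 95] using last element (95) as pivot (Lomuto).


Pivot: 95
  54 <= 95: advance i (no swap)
  41 <= 95: advance i (no swap)
  80 <= 95: advance i (no swap)
  60 <= 95: advance i (no swap)
Place pivot at 4: [54, 41, 80, 60, 95]

Partitioned: [54, 41, 80, 60, 95]


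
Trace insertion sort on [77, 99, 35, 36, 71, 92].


Initial: [77, 99, 35, 36, 71, 92]
Insert 99: [77, 99, 35, 36, 71, 92]
Insert 35: [35, 77, 99, 36, 71, 92]
Insert 36: [35, 36, 77, 99, 71, 92]
Insert 71: [35, 36, 71, 77, 99, 92]
Insert 92: [35, 36, 71, 77, 92, 99]

Sorted: [35, 36, 71, 77, 92, 99]


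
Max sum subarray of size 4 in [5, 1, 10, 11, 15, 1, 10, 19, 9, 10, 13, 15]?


[0:4]: 27
[1:5]: 37
[2:6]: 37
[3:7]: 37
[4:8]: 45
[5:9]: 39
[6:10]: 48
[7:11]: 51
[8:12]: 47

Max: 51 at [7:11]


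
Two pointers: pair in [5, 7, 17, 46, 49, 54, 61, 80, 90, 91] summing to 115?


lo=0(5)+hi=9(91)=96
lo=1(7)+hi=9(91)=98
lo=2(17)+hi=9(91)=108
lo=3(46)+hi=9(91)=137
lo=3(46)+hi=8(90)=136
lo=3(46)+hi=7(80)=126
lo=3(46)+hi=6(61)=107
lo=4(49)+hi=6(61)=110
lo=5(54)+hi=6(61)=115

Yes: 54+61=115


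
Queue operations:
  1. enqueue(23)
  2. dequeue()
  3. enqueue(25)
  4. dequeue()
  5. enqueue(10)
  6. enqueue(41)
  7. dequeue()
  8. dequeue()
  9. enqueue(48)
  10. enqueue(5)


enqueue(23) -> [23]
dequeue()->23, []
enqueue(25) -> [25]
dequeue()->25, []
enqueue(10) -> [10]
enqueue(41) -> [10, 41]
dequeue()->10, [41]
dequeue()->41, []
enqueue(48) -> [48]
enqueue(5) -> [48, 5]

Final queue: [48, 5]


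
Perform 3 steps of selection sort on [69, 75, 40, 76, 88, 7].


Initial: [69, 75, 40, 76, 88, 7]
Step 1: min=7 at 5
  Swap: [7, 75, 40, 76, 88, 69]
Step 2: min=40 at 2
  Swap: [7, 40, 75, 76, 88, 69]
Step 3: min=69 at 5
  Swap: [7, 40, 69, 76, 88, 75]

After 3 steps: [7, 40, 69, 76, 88, 75]


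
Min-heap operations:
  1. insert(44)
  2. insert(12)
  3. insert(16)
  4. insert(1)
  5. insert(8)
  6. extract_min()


insert(44) -> [44]
insert(12) -> [12, 44]
insert(16) -> [12, 44, 16]
insert(1) -> [1, 12, 16, 44]
insert(8) -> [1, 8, 16, 44, 12]
extract_min()->1, [8, 12, 16, 44]

Final heap: [8, 12, 16, 44]


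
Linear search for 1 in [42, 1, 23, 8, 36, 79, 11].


i=0: 42!=1
i=1: 1==1 found!

Found at 1, 2 comps


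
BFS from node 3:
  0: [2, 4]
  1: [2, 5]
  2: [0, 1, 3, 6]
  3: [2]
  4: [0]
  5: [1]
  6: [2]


Visit 3, enqueue [2]
Visit 2, enqueue [0, 1, 6]
Visit 0, enqueue [4]
Visit 1, enqueue [5]
Visit 6, enqueue []
Visit 4, enqueue []
Visit 5, enqueue []

BFS order: [3, 2, 0, 1, 6, 4, 5]


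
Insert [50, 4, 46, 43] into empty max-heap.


Insert 50: [50]
Insert 4: [50, 4]
Insert 46: [50, 4, 46]
Insert 43: [50, 43, 46, 4]

Final heap: [50, 43, 46, 4]


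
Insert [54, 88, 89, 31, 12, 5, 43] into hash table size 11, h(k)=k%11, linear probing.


Insert 54: h=10 -> slot 10
Insert 88: h=0 -> slot 0
Insert 89: h=1 -> slot 1
Insert 31: h=9 -> slot 9
Insert 12: h=1, 1 probes -> slot 2
Insert 5: h=5 -> slot 5
Insert 43: h=10, 4 probes -> slot 3

Table: [88, 89, 12, 43, None, 5, None, None, None, 31, 54]


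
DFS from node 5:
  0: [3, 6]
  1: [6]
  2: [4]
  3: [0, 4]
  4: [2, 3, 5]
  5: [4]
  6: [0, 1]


Visit 5, push [4]
Visit 4, push [3, 2]
Visit 2, push []
Visit 3, push [0]
Visit 0, push [6]
Visit 6, push [1]
Visit 1, push []

DFS order: [5, 4, 2, 3, 0, 6, 1]


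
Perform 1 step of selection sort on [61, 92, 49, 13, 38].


Initial: [61, 92, 49, 13, 38]
Step 1: min=13 at 3
  Swap: [13, 92, 49, 61, 38]

After 1 step: [13, 92, 49, 61, 38]


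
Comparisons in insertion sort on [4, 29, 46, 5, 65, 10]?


Algorithm: insertion sort
Input: [4, 29, 46, 5, 65, 10]
Sorted: [4, 5, 10, 29, 46, 65]

10


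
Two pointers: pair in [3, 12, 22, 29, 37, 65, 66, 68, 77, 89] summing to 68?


lo=0(3)+hi=9(89)=92
lo=0(3)+hi=8(77)=80
lo=0(3)+hi=7(68)=71
lo=0(3)+hi=6(66)=69
lo=0(3)+hi=5(65)=68

Yes: 3+65=68


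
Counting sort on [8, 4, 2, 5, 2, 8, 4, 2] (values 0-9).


Input: [8, 4, 2, 5, 2, 8, 4, 2]
Counts: [0, 0, 3, 0, 2, 1, 0, 0, 2, 0]

Sorted: [2, 2, 2, 4, 4, 5, 8, 8]


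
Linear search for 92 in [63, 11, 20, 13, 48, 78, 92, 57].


i=0: 63!=92
i=1: 11!=92
i=2: 20!=92
i=3: 13!=92
i=4: 48!=92
i=5: 78!=92
i=6: 92==92 found!

Found at 6, 7 comps


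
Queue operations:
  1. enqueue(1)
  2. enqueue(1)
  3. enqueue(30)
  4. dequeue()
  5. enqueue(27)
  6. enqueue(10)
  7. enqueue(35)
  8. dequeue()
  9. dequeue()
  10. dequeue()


enqueue(1) -> [1]
enqueue(1) -> [1, 1]
enqueue(30) -> [1, 1, 30]
dequeue()->1, [1, 30]
enqueue(27) -> [1, 30, 27]
enqueue(10) -> [1, 30, 27, 10]
enqueue(35) -> [1, 30, 27, 10, 35]
dequeue()->1, [30, 27, 10, 35]
dequeue()->30, [27, 10, 35]
dequeue()->27, [10, 35]

Final queue: [10, 35]


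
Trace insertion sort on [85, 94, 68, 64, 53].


Initial: [85, 94, 68, 64, 53]
Insert 94: [85, 94, 68, 64, 53]
Insert 68: [68, 85, 94, 64, 53]
Insert 64: [64, 68, 85, 94, 53]
Insert 53: [53, 64, 68, 85, 94]

Sorted: [53, 64, 68, 85, 94]


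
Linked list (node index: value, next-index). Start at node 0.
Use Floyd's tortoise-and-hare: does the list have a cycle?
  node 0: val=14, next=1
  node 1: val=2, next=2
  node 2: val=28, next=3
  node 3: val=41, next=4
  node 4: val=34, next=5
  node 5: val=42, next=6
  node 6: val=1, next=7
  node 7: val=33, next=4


Floyd's tortoise (slow, +1) and hare (fast, +2):
  init: slow=0, fast=0
  step 1: slow=1, fast=2
  step 2: slow=2, fast=4
  step 3: slow=3, fast=6
  step 4: slow=4, fast=4
  slow == fast at node 4: cycle detected

Cycle: yes


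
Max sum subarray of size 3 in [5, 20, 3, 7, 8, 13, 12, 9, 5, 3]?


[0:3]: 28
[1:4]: 30
[2:5]: 18
[3:6]: 28
[4:7]: 33
[5:8]: 34
[6:9]: 26
[7:10]: 17

Max: 34 at [5:8]


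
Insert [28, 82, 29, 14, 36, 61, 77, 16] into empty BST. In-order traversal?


Insert 28: root
Insert 82: R from 28
Insert 29: R from 28 -> L from 82
Insert 14: L from 28
Insert 36: R from 28 -> L from 82 -> R from 29
Insert 61: R from 28 -> L from 82 -> R from 29 -> R from 36
Insert 77: R from 28 -> L from 82 -> R from 29 -> R from 36 -> R from 61
Insert 16: L from 28 -> R from 14

In-order: [14, 16, 28, 29, 36, 61, 77, 82]


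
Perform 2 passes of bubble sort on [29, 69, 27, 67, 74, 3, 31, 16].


Initial: [29, 69, 27, 67, 74, 3, 31, 16]
Pass 1: [29, 27, 67, 69, 3, 31, 16, 74] (5 swaps)
Pass 2: [27, 29, 67, 3, 31, 16, 69, 74] (4 swaps)

After 2 passes: [27, 29, 67, 3, 31, 16, 69, 74]


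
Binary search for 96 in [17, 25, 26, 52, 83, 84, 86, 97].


Step 1: lo=0, hi=7, mid=3, val=52
Step 2: lo=4, hi=7, mid=5, val=84
Step 3: lo=6, hi=7, mid=6, val=86
Step 4: lo=7, hi=7, mid=7, val=97

Not found


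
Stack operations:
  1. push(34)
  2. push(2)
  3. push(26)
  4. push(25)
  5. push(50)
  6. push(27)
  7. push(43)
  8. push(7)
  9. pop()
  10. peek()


push(34) -> [34]
push(2) -> [34, 2]
push(26) -> [34, 2, 26]
push(25) -> [34, 2, 26, 25]
push(50) -> [34, 2, 26, 25, 50]
push(27) -> [34, 2, 26, 25, 50, 27]
push(43) -> [34, 2, 26, 25, 50, 27, 43]
push(7) -> [34, 2, 26, 25, 50, 27, 43, 7]
pop()->7, [34, 2, 26, 25, 50, 27, 43]
peek()->43

Final stack: [34, 2, 26, 25, 50, 27, 43]


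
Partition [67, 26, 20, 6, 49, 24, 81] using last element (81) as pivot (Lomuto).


Pivot: 81
  67 <= 81: advance i (no swap)
  26 <= 81: advance i (no swap)
  20 <= 81: advance i (no swap)
  6 <= 81: advance i (no swap)
  49 <= 81: advance i (no swap)
  24 <= 81: advance i (no swap)
Place pivot at 6: [67, 26, 20, 6, 49, 24, 81]

Partitioned: [67, 26, 20, 6, 49, 24, 81]
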